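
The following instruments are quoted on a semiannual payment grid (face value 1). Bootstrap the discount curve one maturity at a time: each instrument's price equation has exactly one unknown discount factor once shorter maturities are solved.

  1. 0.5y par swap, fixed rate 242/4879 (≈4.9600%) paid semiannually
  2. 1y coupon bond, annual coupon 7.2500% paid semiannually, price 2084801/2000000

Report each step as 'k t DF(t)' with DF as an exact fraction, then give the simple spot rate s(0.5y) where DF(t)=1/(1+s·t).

1 1/2 4879/5000
2 1 4859/5000
s(0.5y) = (1/(4879/5000) − 1)/(1/2) = 242/4879 ≈ 4.9600%

step 1 [0.5y] swap r/2=121/4879: DF=(1 − 121/4879·(0))/(1+121/4879) = 4879/5000 ≈ 0.975800
step 2 [1y] bond c/2=29/800: DF=(2084801/2000000 − 29/800·(0.975800))/(1+29/800) = 4859/5000 ≈ 0.971800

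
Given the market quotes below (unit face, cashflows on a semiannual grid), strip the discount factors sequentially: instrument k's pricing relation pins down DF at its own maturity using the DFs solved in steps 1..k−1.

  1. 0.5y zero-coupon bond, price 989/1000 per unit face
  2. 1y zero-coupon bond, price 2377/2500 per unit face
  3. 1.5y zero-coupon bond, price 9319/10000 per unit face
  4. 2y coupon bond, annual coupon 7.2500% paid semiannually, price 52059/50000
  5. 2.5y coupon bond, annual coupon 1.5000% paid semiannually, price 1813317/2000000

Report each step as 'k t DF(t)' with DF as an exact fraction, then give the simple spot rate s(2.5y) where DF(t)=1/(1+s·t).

step 1 [0.5y] zero: DF = P = 989/1000 ≈ 0.989000
step 2 [1y] zero: DF = P = 2377/2500 ≈ 0.950800
step 3 [1.5y] zero: DF = P = 9319/10000 ≈ 0.931900
step 4 [2y] bond c/2=29/800: DF=(52059/50000 − 29/800·(0.989000+0.950800+0.931900))/(1+29/800) = 9043/10000 ≈ 0.904300
step 5 [2.5y] bond c/2=3/400: DF=(1813317/2000000 − 3/400·(0.989000+0.950800+0.931900+0.904300))/(1+3/400) = 4359/5000 ≈ 0.871800

1 1/2 989/1000
2 1 2377/2500
3 3/2 9319/10000
4 2 9043/10000
5 5/2 4359/5000
s(2.5y) = (1/(4359/5000) − 1)/(5/2) = 1282/21795 ≈ 5.8821%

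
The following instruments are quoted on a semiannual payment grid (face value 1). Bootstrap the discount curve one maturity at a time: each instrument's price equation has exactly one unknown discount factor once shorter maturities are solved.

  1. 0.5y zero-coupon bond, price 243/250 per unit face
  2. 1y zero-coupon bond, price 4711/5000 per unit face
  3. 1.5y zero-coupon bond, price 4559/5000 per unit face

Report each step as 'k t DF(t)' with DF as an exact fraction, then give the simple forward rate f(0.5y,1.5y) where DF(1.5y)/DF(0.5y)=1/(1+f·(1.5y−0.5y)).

1 1/2 243/250
2 1 4711/5000
3 3/2 4559/5000
f(0.5y,1.5y) = ((243/250)/(4559/5000) − 1)/(1) = 301/4559 ≈ 6.6023%

step 1 [0.5y] zero: DF = P = 243/250 ≈ 0.972000
step 2 [1y] zero: DF = P = 4711/5000 ≈ 0.942200
step 3 [1.5y] zero: DF = P = 4559/5000 ≈ 0.911800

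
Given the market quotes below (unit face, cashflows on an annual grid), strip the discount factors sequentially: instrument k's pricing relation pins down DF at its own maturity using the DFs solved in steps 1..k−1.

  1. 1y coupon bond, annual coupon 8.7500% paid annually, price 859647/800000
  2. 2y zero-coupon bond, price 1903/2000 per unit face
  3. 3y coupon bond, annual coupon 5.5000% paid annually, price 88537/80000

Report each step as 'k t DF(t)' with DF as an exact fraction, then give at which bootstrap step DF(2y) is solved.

step 1 [1y] bond c/1=7/80: DF=(859647/800000 − 7/80·(0))/(1+7/80) = 9881/10000 ≈ 0.988100
step 2 [2y] zero: DF = P = 1903/2000 ≈ 0.951500
step 3 [3y] bond c/1=11/200: DF=(88537/80000 − 11/200·(0.988100+0.951500))/(1+11/200) = 9479/10000 ≈ 0.947900

1 1 9881/10000
2 2 1903/2000
3 3 9479/10000
DF(2y) is solved at step 2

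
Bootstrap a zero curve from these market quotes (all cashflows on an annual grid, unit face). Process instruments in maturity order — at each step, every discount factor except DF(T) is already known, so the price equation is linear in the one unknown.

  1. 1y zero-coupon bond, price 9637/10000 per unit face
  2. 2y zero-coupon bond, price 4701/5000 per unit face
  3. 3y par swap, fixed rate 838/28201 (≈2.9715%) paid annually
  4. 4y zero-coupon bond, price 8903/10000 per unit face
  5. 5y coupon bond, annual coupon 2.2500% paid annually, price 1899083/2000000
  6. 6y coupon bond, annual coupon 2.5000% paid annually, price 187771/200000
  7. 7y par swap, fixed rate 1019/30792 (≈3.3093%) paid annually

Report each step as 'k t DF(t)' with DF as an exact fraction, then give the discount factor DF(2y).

step 1 [1y] zero: DF = P = 9637/10000 ≈ 0.963700
step 2 [2y] zero: DF = P = 4701/5000 ≈ 0.940200
step 3 [3y] swap r/1=838/28201: DF=(1 − 838/28201·(0.963700+0.940200))/(1+838/28201) = 4581/5000 ≈ 0.916200
step 4 [4y] zero: DF = P = 8903/10000 ≈ 0.890300
step 5 [5y] bond c/1=9/400: DF=(1899083/2000000 − 9/400·(0.963700+0.940200+0.916200+0.890300))/(1+9/400) = 847/1000 ≈ 0.847000
step 6 [6y] bond c/1=1/40: DF=(187771/200000 − 1/40·(0.963700+0.940200+0.916200+0.890300+0.847000))/(1+1/40) = 503/625 ≈ 0.804800
step 7 [7y] swap r/1=1019/30792: DF=(1 − 1019/30792·(0.963700+0.940200+0.916200+0.890300+0.847000+0.804800))/(1+1019/30792) = 3981/5000 ≈ 0.796200

1 1 9637/10000
2 2 4701/5000
3 3 4581/5000
4 4 8903/10000
5 5 847/1000
6 6 503/625
7 7 3981/5000
DF(2y) = 4701/5000 ≈ 0.940200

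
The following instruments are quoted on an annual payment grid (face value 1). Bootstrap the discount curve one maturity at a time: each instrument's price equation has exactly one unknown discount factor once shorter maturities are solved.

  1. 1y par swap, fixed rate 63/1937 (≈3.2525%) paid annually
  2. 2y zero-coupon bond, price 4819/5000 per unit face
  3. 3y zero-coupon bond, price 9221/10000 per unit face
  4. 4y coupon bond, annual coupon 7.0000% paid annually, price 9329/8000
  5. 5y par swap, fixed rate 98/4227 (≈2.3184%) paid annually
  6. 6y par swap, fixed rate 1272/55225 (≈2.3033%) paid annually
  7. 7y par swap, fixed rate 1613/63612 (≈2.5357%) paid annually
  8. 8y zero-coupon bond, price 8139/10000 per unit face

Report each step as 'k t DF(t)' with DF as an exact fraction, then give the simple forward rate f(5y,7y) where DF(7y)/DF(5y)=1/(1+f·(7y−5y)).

1 1 1937/2000
2 2 4819/5000
3 3 9221/10000
4 4 9031/10000
5 5 4461/5000
6 6 1091/1250
7 7 8387/10000
8 8 8139/10000
f(5y,7y) = ((4461/5000)/(8387/10000) − 1)/(2) = 535/16774 ≈ 3.1895%

step 1 [1y] swap r/1=63/1937: DF=(1 − 63/1937·(0))/(1+63/1937) = 1937/2000 ≈ 0.968500
step 2 [2y] zero: DF = P = 4819/5000 ≈ 0.963800
step 3 [3y] zero: DF = P = 9221/10000 ≈ 0.922100
step 4 [4y] bond c/1=7/100: DF=(9329/8000 − 7/100·(0.968500+0.963800+0.922100))/(1+7/100) = 9031/10000 ≈ 0.903100
step 5 [5y] swap r/1=98/4227: DF=(1 − 98/4227·(0.968500+0.963800+0.922100+0.903100))/(1+98/4227) = 4461/5000 ≈ 0.892200
step 6 [6y] swap r/1=1272/55225: DF=(1 − 1272/55225·(0.968500+0.963800+0.922100+0.903100+0.892200))/(1+1272/55225) = 1091/1250 ≈ 0.872800
step 7 [7y] swap r/1=1613/63612: DF=(1 − 1613/63612·(0.968500+0.963800+0.922100+0.903100+0.892200+0.872800))/(1+1613/63612) = 8387/10000 ≈ 0.838700
step 8 [8y] zero: DF = P = 8139/10000 ≈ 0.813900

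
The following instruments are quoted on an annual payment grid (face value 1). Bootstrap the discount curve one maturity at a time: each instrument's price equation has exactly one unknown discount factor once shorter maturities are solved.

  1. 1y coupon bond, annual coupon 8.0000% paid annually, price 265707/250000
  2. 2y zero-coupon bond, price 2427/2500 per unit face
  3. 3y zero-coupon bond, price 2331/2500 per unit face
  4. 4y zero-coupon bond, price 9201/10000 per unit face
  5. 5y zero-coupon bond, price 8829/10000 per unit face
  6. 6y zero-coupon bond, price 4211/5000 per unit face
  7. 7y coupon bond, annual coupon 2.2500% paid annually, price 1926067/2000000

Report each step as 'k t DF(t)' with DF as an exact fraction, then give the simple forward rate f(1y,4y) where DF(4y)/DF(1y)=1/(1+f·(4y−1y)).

step 1 [1y] bond c/1=2/25: DF=(265707/250000 − 2/25·(0))/(1+2/25) = 9841/10000 ≈ 0.984100
step 2 [2y] zero: DF = P = 2427/2500 ≈ 0.970800
step 3 [3y] zero: DF = P = 2331/2500 ≈ 0.932400
step 4 [4y] zero: DF = P = 9201/10000 ≈ 0.920100
step 5 [5y] zero: DF = P = 8829/10000 ≈ 0.882900
step 6 [6y] zero: DF = P = 4211/5000 ≈ 0.842200
step 7 [7y] bond c/1=9/400: DF=(1926067/2000000 − 9/400·(0.984100+0.970800+0.932400+0.920100+0.882900+0.842200))/(1+9/400) = 8201/10000 ≈ 0.820100

1 1 9841/10000
2 2 2427/2500
3 3 2331/2500
4 4 9201/10000
5 5 8829/10000
6 6 4211/5000
7 7 8201/10000
f(1y,4y) = ((9841/10000)/(9201/10000) − 1)/(3) = 640/27603 ≈ 2.3186%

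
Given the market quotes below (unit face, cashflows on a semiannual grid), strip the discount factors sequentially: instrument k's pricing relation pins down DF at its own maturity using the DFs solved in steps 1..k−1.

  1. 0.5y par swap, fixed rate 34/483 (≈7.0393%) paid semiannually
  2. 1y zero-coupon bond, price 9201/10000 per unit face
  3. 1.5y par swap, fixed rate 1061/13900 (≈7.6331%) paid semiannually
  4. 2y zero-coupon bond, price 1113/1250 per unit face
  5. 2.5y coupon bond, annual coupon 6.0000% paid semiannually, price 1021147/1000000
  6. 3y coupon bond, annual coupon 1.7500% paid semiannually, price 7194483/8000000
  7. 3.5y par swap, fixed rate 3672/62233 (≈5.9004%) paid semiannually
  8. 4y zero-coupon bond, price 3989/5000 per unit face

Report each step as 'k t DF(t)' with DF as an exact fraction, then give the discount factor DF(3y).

1 1/2 483/500
2 1 9201/10000
3 3/2 8939/10000
4 2 1113/1250
5 5/2 1769/2000
6 3 213/250
7 7/2 2041/2500
8 4 3989/5000
DF(3y) = 213/250 ≈ 0.852000

step 1 [0.5y] swap r/2=17/483: DF=(1 − 17/483·(0))/(1+17/483) = 483/500 ≈ 0.966000
step 2 [1y] zero: DF = P = 9201/10000 ≈ 0.920100
step 3 [1.5y] swap r/2=1061/27800: DF=(1 − 1061/27800·(0.966000+0.920100))/(1+1061/27800) = 8939/10000 ≈ 0.893900
step 4 [2y] zero: DF = P = 1113/1250 ≈ 0.890400
step 5 [2.5y] bond c/2=3/100: DF=(1021147/1000000 − 3/100·(0.966000+0.920100+0.893900+0.890400))/(1+3/100) = 1769/2000 ≈ 0.884500
step 6 [3y] bond c/2=7/800: DF=(7194483/8000000 − 7/800·(0.966000+0.920100+0.893900+0.890400+0.884500))/(1+7/800) = 213/250 ≈ 0.852000
step 7 [3.5y] swap r/2=1836/62233: DF=(1 − 1836/62233·(0.966000+0.920100+0.893900+0.890400+0.884500+0.852000))/(1+1836/62233) = 2041/2500 ≈ 0.816400
step 8 [4y] zero: DF = P = 3989/5000 ≈ 0.797800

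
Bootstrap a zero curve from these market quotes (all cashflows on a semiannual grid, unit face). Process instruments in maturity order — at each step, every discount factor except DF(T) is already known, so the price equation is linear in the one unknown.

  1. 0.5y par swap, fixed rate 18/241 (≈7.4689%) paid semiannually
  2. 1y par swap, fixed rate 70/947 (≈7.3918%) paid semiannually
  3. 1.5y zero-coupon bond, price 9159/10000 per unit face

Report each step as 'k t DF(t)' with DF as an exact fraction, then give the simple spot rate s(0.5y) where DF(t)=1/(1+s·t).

1 1/2 241/250
2 1 93/100
3 3/2 9159/10000
s(0.5y) = (1/(241/250) − 1)/(1/2) = 18/241 ≈ 7.4689%

step 1 [0.5y] swap r/2=9/241: DF=(1 − 9/241·(0))/(1+9/241) = 241/250 ≈ 0.964000
step 2 [1y] swap r/2=35/947: DF=(1 − 35/947·(0.964000))/(1+35/947) = 93/100 ≈ 0.930000
step 3 [1.5y] zero: DF = P = 9159/10000 ≈ 0.915900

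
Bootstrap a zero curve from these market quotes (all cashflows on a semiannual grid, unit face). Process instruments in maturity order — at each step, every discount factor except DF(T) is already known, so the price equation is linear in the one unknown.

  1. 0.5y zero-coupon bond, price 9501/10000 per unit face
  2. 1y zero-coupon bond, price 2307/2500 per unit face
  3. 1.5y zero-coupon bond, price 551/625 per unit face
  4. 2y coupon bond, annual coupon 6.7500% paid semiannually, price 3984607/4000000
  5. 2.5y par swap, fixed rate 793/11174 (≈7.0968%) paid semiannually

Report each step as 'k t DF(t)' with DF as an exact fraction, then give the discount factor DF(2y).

1 1/2 9501/10000
2 1 2307/2500
3 3/2 551/625
4 2 8737/10000
5 5/2 4207/5000
DF(2y) = 8737/10000 ≈ 0.873700

step 1 [0.5y] zero: DF = P = 9501/10000 ≈ 0.950100
step 2 [1y] zero: DF = P = 2307/2500 ≈ 0.922800
step 3 [1.5y] zero: DF = P = 551/625 ≈ 0.881600
step 4 [2y] bond c/2=27/800: DF=(3984607/4000000 − 27/800·(0.950100+0.922800+0.881600))/(1+27/800) = 8737/10000 ≈ 0.873700
step 5 [2.5y] swap r/2=793/22348: DF=(1 − 793/22348·(0.950100+0.922800+0.881600+0.873700))/(1+793/22348) = 4207/5000 ≈ 0.841400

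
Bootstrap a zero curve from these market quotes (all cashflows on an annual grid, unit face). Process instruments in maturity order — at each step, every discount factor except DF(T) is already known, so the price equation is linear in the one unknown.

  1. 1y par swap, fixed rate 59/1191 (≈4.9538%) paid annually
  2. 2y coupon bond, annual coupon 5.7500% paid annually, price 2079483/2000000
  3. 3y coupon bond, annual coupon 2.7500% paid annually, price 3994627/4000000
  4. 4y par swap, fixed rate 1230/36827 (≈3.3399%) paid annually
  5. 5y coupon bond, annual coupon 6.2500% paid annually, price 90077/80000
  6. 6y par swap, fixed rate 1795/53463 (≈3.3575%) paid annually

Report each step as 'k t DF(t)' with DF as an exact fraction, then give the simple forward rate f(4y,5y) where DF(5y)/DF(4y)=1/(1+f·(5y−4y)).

step 1 [1y] swap r/1=59/1191: DF=(1 − 59/1191·(0))/(1+59/1191) = 1191/1250 ≈ 0.952800
step 2 [2y] bond c/1=23/400: DF=(2079483/2000000 − 23/400·(0.952800))/(1+23/400) = 4657/5000 ≈ 0.931400
step 3 [3y] bond c/1=11/400: DF=(3994627/4000000 − 11/400·(0.952800+0.931400))/(1+11/400) = 1843/2000 ≈ 0.921500
step 4 [4y] swap r/1=1230/36827: DF=(1 − 1230/36827·(0.952800+0.931400+0.921500))/(1+1230/36827) = 877/1000 ≈ 0.877000
step 5 [5y] bond c/1=1/16: DF=(90077/80000 − 1/16·(0.952800+0.931400+0.921500+0.877000))/(1+1/16) = 8431/10000 ≈ 0.843100
step 6 [6y] swap r/1=1795/53463: DF=(1 − 1795/53463·(0.952800+0.931400+0.921500+0.877000+0.843100))/(1+1795/53463) = 1641/2000 ≈ 0.820500

1 1 1191/1250
2 2 4657/5000
3 3 1843/2000
4 4 877/1000
5 5 8431/10000
6 6 1641/2000
f(4y,5y) = ((877/1000)/(8431/10000) − 1)/(1) = 339/8431 ≈ 4.0209%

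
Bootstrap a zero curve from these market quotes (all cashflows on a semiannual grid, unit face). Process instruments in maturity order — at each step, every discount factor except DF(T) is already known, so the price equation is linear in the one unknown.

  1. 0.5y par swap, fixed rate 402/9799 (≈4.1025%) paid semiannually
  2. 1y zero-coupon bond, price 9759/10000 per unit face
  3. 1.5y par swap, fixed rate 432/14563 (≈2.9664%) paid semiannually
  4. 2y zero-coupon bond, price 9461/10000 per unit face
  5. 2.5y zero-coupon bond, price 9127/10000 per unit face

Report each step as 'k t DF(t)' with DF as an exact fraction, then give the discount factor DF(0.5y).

step 1 [0.5y] swap r/2=201/9799: DF=(1 − 201/9799·(0))/(1+201/9799) = 9799/10000 ≈ 0.979900
step 2 [1y] zero: DF = P = 9759/10000 ≈ 0.975900
step 3 [1.5y] swap r/2=216/14563: DF=(1 − 216/14563·(0.979900+0.975900))/(1+216/14563) = 598/625 ≈ 0.956800
step 4 [2y] zero: DF = P = 9461/10000 ≈ 0.946100
step 5 [2.5y] zero: DF = P = 9127/10000 ≈ 0.912700

1 1/2 9799/10000
2 1 9759/10000
3 3/2 598/625
4 2 9461/10000
5 5/2 9127/10000
DF(0.5y) = 9799/10000 ≈ 0.979900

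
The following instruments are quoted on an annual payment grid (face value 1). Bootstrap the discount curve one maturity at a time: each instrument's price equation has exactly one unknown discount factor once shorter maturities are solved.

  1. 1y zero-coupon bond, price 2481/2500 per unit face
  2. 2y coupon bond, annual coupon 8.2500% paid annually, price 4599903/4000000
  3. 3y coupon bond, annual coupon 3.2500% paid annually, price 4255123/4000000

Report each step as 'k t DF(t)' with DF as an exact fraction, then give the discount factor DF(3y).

step 1 [1y] zero: DF = P = 2481/2500 ≈ 0.992400
step 2 [2y] bond c/1=33/400: DF=(4599903/4000000 − 33/400·(0.992400))/(1+33/400) = 9867/10000 ≈ 0.986700
step 3 [3y] bond c/1=13/400: DF=(4255123/4000000 − 13/400·(0.992400+0.986700))/(1+13/400) = 121/125 ≈ 0.968000

1 1 2481/2500
2 2 9867/10000
3 3 121/125
DF(3y) = 121/125 ≈ 0.968000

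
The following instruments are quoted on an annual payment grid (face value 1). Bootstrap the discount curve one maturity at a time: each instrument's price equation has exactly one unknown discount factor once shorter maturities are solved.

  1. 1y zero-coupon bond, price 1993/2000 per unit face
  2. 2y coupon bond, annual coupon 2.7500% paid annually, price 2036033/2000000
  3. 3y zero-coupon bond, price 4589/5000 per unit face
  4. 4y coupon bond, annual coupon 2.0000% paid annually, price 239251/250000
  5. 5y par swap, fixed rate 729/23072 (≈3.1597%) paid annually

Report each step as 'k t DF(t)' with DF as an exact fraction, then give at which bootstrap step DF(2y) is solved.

1 1 1993/2000
2 2 9641/10000
3 3 4589/5000
4 4 4409/5000
5 5 4271/5000
DF(2y) is solved at step 2

step 1 [1y] zero: DF = P = 1993/2000 ≈ 0.996500
step 2 [2y] bond c/1=11/400: DF=(2036033/2000000 − 11/400·(0.996500))/(1+11/400) = 9641/10000 ≈ 0.964100
step 3 [3y] zero: DF = P = 4589/5000 ≈ 0.917800
step 4 [4y] bond c/1=1/50: DF=(239251/250000 − 1/50·(0.996500+0.964100+0.917800))/(1+1/50) = 4409/5000 ≈ 0.881800
step 5 [5y] swap r/1=729/23072: DF=(1 − 729/23072·(0.996500+0.964100+0.917800+0.881800))/(1+729/23072) = 4271/5000 ≈ 0.854200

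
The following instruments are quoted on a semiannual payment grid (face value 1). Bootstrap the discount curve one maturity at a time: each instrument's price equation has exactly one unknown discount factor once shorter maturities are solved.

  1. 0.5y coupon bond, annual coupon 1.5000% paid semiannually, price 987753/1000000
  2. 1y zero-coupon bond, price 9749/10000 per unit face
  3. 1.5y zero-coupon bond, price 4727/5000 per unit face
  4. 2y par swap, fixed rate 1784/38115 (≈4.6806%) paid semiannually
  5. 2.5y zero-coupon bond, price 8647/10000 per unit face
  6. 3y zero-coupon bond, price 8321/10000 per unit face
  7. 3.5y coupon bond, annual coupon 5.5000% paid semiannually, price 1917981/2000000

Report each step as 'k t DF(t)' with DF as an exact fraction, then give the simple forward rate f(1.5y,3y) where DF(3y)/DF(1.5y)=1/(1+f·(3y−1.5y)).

1 1/2 2451/2500
2 1 9749/10000
3 3/2 4727/5000
4 2 2277/2500
5 5/2 8647/10000
6 3 8321/10000
7 7/2 7859/10000
f(1.5y,3y) = ((4727/5000)/(8321/10000) − 1)/(3/2) = 2266/24963 ≈ 9.0774%

step 1 [0.5y] bond c/2=3/400: DF=(987753/1000000 − 3/400·(0))/(1+3/400) = 2451/2500 ≈ 0.980400
step 2 [1y] zero: DF = P = 9749/10000 ≈ 0.974900
step 3 [1.5y] zero: DF = P = 4727/5000 ≈ 0.945400
step 4 [2y] swap r/2=892/38115: DF=(1 − 892/38115·(0.980400+0.974900+0.945400))/(1+892/38115) = 2277/2500 ≈ 0.910800
step 5 [2.5y] zero: DF = P = 8647/10000 ≈ 0.864700
step 6 [3y] zero: DF = P = 8321/10000 ≈ 0.832100
step 7 [3.5y] bond c/2=11/400: DF=(1917981/2000000 − 11/400·(0.980400+0.974900+0.945400+0.910800+0.864700+0.832100))/(1+11/400) = 7859/10000 ≈ 0.785900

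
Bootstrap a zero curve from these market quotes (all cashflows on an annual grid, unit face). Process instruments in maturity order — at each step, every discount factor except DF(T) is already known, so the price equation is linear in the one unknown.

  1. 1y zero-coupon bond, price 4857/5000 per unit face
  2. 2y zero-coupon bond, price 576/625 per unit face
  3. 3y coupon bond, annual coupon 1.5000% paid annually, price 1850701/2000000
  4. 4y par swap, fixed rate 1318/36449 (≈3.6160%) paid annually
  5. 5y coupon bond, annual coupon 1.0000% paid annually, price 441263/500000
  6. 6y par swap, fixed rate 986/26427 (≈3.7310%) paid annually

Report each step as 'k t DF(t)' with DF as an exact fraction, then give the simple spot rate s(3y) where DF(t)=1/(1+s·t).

1 1 4857/5000
2 2 576/625
3 3 8837/10000
4 4 4341/5000
5 5 8377/10000
6 6 2007/2500
s(3y) = (1/(8837/10000) − 1)/(3) = 1163/26511 ≈ 4.3869%

step 1 [1y] zero: DF = P = 4857/5000 ≈ 0.971400
step 2 [2y] zero: DF = P = 576/625 ≈ 0.921600
step 3 [3y] bond c/1=3/200: DF=(1850701/2000000 − 3/200·(0.971400+0.921600))/(1+3/200) = 8837/10000 ≈ 0.883700
step 4 [4y] swap r/1=1318/36449: DF=(1 − 1318/36449·(0.971400+0.921600+0.883700))/(1+1318/36449) = 4341/5000 ≈ 0.868200
step 5 [5y] bond c/1=1/100: DF=(441263/500000 − 1/100·(0.971400+0.921600+0.883700+0.868200))/(1+1/100) = 8377/10000 ≈ 0.837700
step 6 [6y] swap r/1=986/26427: DF=(1 − 986/26427·(0.971400+0.921600+0.883700+0.868200+0.837700))/(1+986/26427) = 2007/2500 ≈ 0.802800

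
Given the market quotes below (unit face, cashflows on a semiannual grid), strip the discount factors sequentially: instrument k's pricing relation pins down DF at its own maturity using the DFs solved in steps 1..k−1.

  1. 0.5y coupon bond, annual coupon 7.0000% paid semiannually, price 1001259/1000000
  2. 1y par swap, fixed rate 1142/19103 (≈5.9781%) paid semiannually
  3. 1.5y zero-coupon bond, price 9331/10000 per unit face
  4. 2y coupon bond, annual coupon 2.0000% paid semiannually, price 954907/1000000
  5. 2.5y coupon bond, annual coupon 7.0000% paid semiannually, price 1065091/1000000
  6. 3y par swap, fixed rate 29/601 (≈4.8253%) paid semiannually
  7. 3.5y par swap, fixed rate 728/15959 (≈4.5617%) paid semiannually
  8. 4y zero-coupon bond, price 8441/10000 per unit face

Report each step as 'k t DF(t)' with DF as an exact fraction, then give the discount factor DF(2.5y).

step 1 [0.5y] bond c/2=7/200: DF=(1001259/1000000 − 7/200·(0))/(1+7/200) = 4837/5000 ≈ 0.967400
step 2 [1y] swap r/2=571/19103: DF=(1 − 571/19103·(0.967400))/(1+571/19103) = 9429/10000 ≈ 0.942900
step 3 [1.5y] zero: DF = P = 9331/10000 ≈ 0.933100
step 4 [2y] bond c/2=1/100: DF=(954907/1000000 − 1/100·(0.967400+0.942900+0.933100))/(1+1/100) = 9173/10000 ≈ 0.917300
step 5 [2.5y] bond c/2=7/200: DF=(1065091/1000000 − 7/200·(0.967400+0.942900+0.933100+0.917300))/(1+7/200) = 9019/10000 ≈ 0.901900
step 6 [3y] swap r/2=29/1202: DF=(1 − 29/1202·(0.967400+0.942900+0.933100+0.917300+0.901900))/(1+29/1202) = 4333/5000 ≈ 0.866600
step 7 [3.5y] swap r/2=364/15959: DF=(1 − 364/15959·(0.967400+0.942900+0.933100+0.917300+0.901900+0.866600))/(1+364/15959) = 534/625 ≈ 0.854400
step 8 [4y] zero: DF = P = 8441/10000 ≈ 0.844100

1 1/2 4837/5000
2 1 9429/10000
3 3/2 9331/10000
4 2 9173/10000
5 5/2 9019/10000
6 3 4333/5000
7 7/2 534/625
8 4 8441/10000
DF(2.5y) = 9019/10000 ≈ 0.901900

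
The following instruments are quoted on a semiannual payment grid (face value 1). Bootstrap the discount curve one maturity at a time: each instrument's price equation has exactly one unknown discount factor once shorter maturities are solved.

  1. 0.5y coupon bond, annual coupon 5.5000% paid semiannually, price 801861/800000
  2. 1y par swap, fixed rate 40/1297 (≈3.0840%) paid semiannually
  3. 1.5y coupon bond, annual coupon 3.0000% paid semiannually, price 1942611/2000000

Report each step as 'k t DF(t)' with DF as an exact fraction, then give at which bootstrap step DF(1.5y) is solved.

step 1 [0.5y] bond c/2=11/400: DF=(801861/800000 − 11/400·(0))/(1+11/400) = 1951/2000 ≈ 0.975500
step 2 [1y] swap r/2=20/1297: DF=(1 − 20/1297·(0.975500))/(1+20/1297) = 97/100 ≈ 0.970000
step 3 [1.5y] bond c/2=3/200: DF=(1942611/2000000 − 3/200·(0.975500+0.970000))/(1+3/200) = 4641/5000 ≈ 0.928200

1 1/2 1951/2000
2 1 97/100
3 3/2 4641/5000
DF(1.5y) is solved at step 3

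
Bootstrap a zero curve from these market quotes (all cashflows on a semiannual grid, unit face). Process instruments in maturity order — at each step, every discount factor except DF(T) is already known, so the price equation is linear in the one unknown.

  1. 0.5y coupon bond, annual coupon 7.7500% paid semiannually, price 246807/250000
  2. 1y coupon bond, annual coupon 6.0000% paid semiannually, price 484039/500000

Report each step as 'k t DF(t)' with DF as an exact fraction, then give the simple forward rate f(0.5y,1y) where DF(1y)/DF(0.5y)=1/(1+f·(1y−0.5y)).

1 1/2 594/625
2 1 4561/5000
f(0.5y,1y) = ((594/625)/(4561/5000) − 1)/(1/2) = 382/4561 ≈ 8.3754%

step 1 [0.5y] bond c/2=31/800: DF=(246807/250000 − 31/800·(0))/(1+31/800) = 594/625 ≈ 0.950400
step 2 [1y] bond c/2=3/100: DF=(484039/500000 − 3/100·(0.950400))/(1+3/100) = 4561/5000 ≈ 0.912200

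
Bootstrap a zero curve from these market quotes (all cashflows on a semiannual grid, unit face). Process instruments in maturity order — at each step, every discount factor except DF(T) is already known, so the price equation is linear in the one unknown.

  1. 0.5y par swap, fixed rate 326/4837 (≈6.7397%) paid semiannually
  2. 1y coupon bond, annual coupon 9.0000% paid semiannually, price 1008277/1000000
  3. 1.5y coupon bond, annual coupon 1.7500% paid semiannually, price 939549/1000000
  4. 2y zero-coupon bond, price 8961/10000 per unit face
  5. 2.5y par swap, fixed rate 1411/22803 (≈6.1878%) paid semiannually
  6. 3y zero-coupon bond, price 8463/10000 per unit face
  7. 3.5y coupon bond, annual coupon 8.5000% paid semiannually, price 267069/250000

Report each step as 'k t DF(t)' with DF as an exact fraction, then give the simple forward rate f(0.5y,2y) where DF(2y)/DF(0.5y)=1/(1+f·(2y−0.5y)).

step 1 [0.5y] swap r/2=163/4837: DF=(1 − 163/4837·(0))/(1+163/4837) = 4837/5000 ≈ 0.967400
step 2 [1y] bond c/2=9/200: DF=(1008277/1000000 − 9/200·(0.967400))/(1+9/200) = 577/625 ≈ 0.923200
step 3 [1.5y] bond c/2=7/800: DF=(939549/1000000 − 7/800·(0.967400+0.923200))/(1+7/800) = 183/200 ≈ 0.915000
step 4 [2y] zero: DF = P = 8961/10000 ≈ 0.896100
step 5 [2.5y] swap r/2=1411/45606: DF=(1 − 1411/45606·(0.967400+0.923200+0.915000+0.896100))/(1+1411/45606) = 8589/10000 ≈ 0.858900
step 6 [3y] zero: DF = P = 8463/10000 ≈ 0.846300
step 7 [3.5y] bond c/2=17/400: DF=(267069/250000 − 17/400·(0.967400+0.923200+0.915000+0.896100+0.858900+0.846300))/(1+17/400) = 8043/10000 ≈ 0.804300

1 1/2 4837/5000
2 1 577/625
3 3/2 183/200
4 2 8961/10000
5 5/2 8589/10000
6 3 8463/10000
7 7/2 8043/10000
f(0.5y,2y) = ((4837/5000)/(8961/10000) − 1)/(3/2) = 1426/26883 ≈ 5.3045%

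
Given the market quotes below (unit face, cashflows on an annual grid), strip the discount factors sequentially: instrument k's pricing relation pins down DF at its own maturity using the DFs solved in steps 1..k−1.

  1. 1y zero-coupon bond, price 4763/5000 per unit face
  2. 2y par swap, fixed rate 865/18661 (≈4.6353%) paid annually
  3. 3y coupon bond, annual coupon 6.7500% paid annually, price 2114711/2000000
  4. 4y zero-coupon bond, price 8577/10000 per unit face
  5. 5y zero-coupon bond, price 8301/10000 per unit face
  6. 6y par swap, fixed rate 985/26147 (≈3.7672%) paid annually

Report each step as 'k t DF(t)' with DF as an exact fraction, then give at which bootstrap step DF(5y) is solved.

step 1 [1y] zero: DF = P = 4763/5000 ≈ 0.952600
step 2 [2y] swap r/1=865/18661: DF=(1 − 865/18661·(0.952600))/(1+865/18661) = 1827/2000 ≈ 0.913500
step 3 [3y] bond c/1=27/400: DF=(2114711/2000000 − 27/400·(0.952600+0.913500))/(1+27/400) = 349/400 ≈ 0.872500
step 4 [4y] zero: DF = P = 8577/10000 ≈ 0.857700
step 5 [5y] zero: DF = P = 8301/10000 ≈ 0.830100
step 6 [6y] swap r/1=985/26147: DF=(1 − 985/26147·(0.952600+0.913500+0.872500+0.857700+0.830100))/(1+985/26147) = 803/1000 ≈ 0.803000

1 1 4763/5000
2 2 1827/2000
3 3 349/400
4 4 8577/10000
5 5 8301/10000
6 6 803/1000
DF(5y) is solved at step 5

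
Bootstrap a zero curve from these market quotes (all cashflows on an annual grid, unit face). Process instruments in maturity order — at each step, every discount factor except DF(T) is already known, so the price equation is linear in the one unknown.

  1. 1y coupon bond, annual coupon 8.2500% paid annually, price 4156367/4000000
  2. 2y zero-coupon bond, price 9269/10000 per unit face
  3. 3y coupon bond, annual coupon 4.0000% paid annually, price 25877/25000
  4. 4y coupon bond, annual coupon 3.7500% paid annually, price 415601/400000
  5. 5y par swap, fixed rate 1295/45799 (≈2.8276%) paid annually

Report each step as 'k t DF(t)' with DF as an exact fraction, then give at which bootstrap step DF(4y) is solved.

1 1 9599/10000
2 2 9269/10000
3 3 9227/10000
4 4 8999/10000
5 5 1741/2000
DF(4y) is solved at step 4

step 1 [1y] bond c/1=33/400: DF=(4156367/4000000 − 33/400·(0))/(1+33/400) = 9599/10000 ≈ 0.959900
step 2 [2y] zero: DF = P = 9269/10000 ≈ 0.926900
step 3 [3y] bond c/1=1/25: DF=(25877/25000 − 1/25·(0.959900+0.926900))/(1+1/25) = 9227/10000 ≈ 0.922700
step 4 [4y] bond c/1=3/80: DF=(415601/400000 − 3/80·(0.959900+0.926900+0.922700))/(1+3/80) = 8999/10000 ≈ 0.899900
step 5 [5y] swap r/1=1295/45799: DF=(1 − 1295/45799·(0.959900+0.926900+0.922700+0.899900))/(1+1295/45799) = 1741/2000 ≈ 0.870500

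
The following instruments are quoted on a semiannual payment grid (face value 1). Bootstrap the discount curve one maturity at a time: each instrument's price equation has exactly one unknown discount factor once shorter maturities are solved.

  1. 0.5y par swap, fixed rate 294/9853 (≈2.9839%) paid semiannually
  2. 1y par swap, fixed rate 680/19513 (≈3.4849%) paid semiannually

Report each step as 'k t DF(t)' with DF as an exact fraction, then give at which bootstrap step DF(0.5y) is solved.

1 1/2 9853/10000
2 1 483/500
DF(0.5y) is solved at step 1

step 1 [0.5y] swap r/2=147/9853: DF=(1 − 147/9853·(0))/(1+147/9853) = 9853/10000 ≈ 0.985300
step 2 [1y] swap r/2=340/19513: DF=(1 − 340/19513·(0.985300))/(1+340/19513) = 483/500 ≈ 0.966000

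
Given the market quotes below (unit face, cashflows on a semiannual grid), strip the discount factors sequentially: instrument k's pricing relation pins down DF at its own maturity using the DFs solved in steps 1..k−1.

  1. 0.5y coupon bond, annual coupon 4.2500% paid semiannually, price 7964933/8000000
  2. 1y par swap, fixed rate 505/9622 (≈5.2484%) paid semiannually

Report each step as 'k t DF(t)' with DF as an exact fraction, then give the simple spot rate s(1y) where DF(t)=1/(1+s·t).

1 1/2 9749/10000
2 1 1899/2000
s(1y) = (1/(1899/2000) − 1)/(1) = 101/1899 ≈ 5.3186%

step 1 [0.5y] bond c/2=17/800: DF=(7964933/8000000 − 17/800·(0))/(1+17/800) = 9749/10000 ≈ 0.974900
step 2 [1y] swap r/2=505/19244: DF=(1 − 505/19244·(0.974900))/(1+505/19244) = 1899/2000 ≈ 0.949500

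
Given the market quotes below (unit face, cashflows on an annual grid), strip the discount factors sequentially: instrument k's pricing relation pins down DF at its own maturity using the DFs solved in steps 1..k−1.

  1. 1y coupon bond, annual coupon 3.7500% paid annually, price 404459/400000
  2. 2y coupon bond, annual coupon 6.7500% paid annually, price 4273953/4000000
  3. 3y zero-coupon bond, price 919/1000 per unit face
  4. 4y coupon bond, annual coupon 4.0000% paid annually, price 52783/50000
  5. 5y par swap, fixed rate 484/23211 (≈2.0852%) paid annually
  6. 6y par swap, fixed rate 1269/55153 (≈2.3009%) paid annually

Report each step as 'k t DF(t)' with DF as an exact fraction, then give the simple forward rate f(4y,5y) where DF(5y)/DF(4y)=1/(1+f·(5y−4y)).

step 1 [1y] bond c/1=3/80: DF=(404459/400000 − 3/80·(0))/(1+3/80) = 4873/5000 ≈ 0.974600
step 2 [2y] bond c/1=27/400: DF=(4273953/4000000 − 27/400·(0.974600))/(1+27/400) = 9393/10000 ≈ 0.939300
step 3 [3y] zero: DF = P = 919/1000 ≈ 0.919000
step 4 [4y] bond c/1=1/25: DF=(52783/50000 − 1/25·(0.974600+0.939300+0.919000))/(1+1/25) = 9061/10000 ≈ 0.906100
step 5 [5y] swap r/1=484/23211: DF=(1 − 484/23211·(0.974600+0.939300+0.919000+0.906100))/(1+484/23211) = 1129/1250 ≈ 0.903200
step 6 [6y] swap r/1=1269/55153: DF=(1 − 1269/55153·(0.974600+0.939300+0.919000+0.906100+0.903200))/(1+1269/55153) = 8731/10000 ≈ 0.873100

1 1 4873/5000
2 2 9393/10000
3 3 919/1000
4 4 9061/10000
5 5 1129/1250
6 6 8731/10000
f(4y,5y) = ((9061/10000)/(1129/1250) − 1)/(1) = 29/9032 ≈ 0.3211%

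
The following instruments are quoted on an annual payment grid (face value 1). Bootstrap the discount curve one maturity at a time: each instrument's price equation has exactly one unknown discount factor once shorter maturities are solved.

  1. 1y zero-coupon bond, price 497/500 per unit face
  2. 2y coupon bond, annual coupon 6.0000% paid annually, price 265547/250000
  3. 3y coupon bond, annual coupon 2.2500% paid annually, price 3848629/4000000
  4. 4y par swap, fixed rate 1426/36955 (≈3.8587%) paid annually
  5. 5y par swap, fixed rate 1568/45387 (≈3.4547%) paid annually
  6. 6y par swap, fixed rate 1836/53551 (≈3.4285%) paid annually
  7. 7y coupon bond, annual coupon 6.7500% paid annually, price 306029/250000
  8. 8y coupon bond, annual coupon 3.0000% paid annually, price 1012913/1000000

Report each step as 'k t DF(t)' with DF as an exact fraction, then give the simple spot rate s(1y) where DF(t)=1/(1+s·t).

1 1 497/500
2 2 4729/5000
3 3 8983/10000
4 4 4287/5000
5 5 527/625
6 6 2041/2500
7 7 8081/10000
8 8 8039/10000
s(1y) = (1/(497/500) − 1)/(1) = 3/497 ≈ 0.6036%

step 1 [1y] zero: DF = P = 497/500 ≈ 0.994000
step 2 [2y] bond c/1=3/50: DF=(265547/250000 − 3/50·(0.994000))/(1+3/50) = 4729/5000 ≈ 0.945800
step 3 [3y] bond c/1=9/400: DF=(3848629/4000000 − 9/400·(0.994000+0.945800))/(1+9/400) = 8983/10000 ≈ 0.898300
step 4 [4y] swap r/1=1426/36955: DF=(1 − 1426/36955·(0.994000+0.945800+0.898300))/(1+1426/36955) = 4287/5000 ≈ 0.857400
step 5 [5y] swap r/1=1568/45387: DF=(1 − 1568/45387·(0.994000+0.945800+0.898300+0.857400))/(1+1568/45387) = 527/625 ≈ 0.843200
step 6 [6y] swap r/1=1836/53551: DF=(1 − 1836/53551·(0.994000+0.945800+0.898300+0.857400+0.843200))/(1+1836/53551) = 2041/2500 ≈ 0.816400
step 7 [7y] bond c/1=27/400: DF=(306029/250000 − 27/400·(0.994000+0.945800+0.898300+0.857400+0.843200+0.816400))/(1+27/400) = 8081/10000 ≈ 0.808100
step 8 [8y] bond c/1=3/100: DF=(1012913/1000000 − 3/100·(0.994000+0.945800+0.898300+0.857400+0.843200+0.816400+0.808100))/(1+3/100) = 8039/10000 ≈ 0.803900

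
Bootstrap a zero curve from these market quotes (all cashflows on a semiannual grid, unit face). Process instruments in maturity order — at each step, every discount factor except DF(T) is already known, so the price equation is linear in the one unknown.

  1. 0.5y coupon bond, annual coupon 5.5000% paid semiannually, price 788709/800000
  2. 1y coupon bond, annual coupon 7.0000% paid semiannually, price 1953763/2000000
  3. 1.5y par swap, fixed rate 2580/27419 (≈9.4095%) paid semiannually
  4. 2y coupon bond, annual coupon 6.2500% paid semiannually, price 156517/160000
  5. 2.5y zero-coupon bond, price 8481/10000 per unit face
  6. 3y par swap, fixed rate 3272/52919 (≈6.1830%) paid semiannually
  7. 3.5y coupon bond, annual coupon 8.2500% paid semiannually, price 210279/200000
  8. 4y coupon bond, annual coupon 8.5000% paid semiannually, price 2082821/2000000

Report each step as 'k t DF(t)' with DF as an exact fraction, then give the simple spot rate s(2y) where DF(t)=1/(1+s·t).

step 1 [0.5y] bond c/2=11/400: DF=(788709/800000 − 11/400·(0))/(1+11/400) = 1919/2000 ≈ 0.959500
step 2 [1y] bond c/2=7/200: DF=(1953763/2000000 − 7/200·(0.959500))/(1+7/200) = 4557/5000 ≈ 0.911400
step 3 [1.5y] swap r/2=1290/27419: DF=(1 − 1290/27419·(0.959500+0.911400))/(1+1290/27419) = 871/1000 ≈ 0.871000
step 4 [2y] bond c/2=1/32: DF=(156517/160000 − 1/32·(0.959500+0.911400+0.871000))/(1+1/32) = 1731/2000 ≈ 0.865500
step 5 [2.5y] zero: DF = P = 8481/10000 ≈ 0.848100
step 6 [3y] swap r/2=1636/52919: DF=(1 − 1636/52919·(0.959500+0.911400+0.871000+0.865500+0.848100))/(1+1636/52919) = 2091/2500 ≈ 0.836400
step 7 [3.5y] bond c/2=33/800: DF=(210279/200000 − 33/800·(0.959500+0.911400+0.871000+0.865500+0.848100+0.836400))/(1+33/800) = 8001/10000 ≈ 0.800100
step 8 [4y] bond c/2=17/400: DF=(2082821/2000000 − 17/400·(0.959500+0.911400+0.871000+0.865500+0.848100+0.836400+0.800100))/(1+17/400) = 3753/5000 ≈ 0.750600

1 1/2 1919/2000
2 1 4557/5000
3 3/2 871/1000
4 2 1731/2000
5 5/2 8481/10000
6 3 2091/2500
7 7/2 8001/10000
8 4 3753/5000
s(2y) = (1/(1731/2000) − 1)/(2) = 269/3462 ≈ 7.7701%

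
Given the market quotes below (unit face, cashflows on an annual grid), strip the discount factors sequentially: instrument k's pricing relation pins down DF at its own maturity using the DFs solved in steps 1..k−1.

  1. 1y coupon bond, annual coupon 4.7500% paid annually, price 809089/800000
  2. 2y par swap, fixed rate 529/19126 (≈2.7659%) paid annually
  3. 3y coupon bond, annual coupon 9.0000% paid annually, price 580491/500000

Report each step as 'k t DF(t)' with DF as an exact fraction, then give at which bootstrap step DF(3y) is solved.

step 1 [1y] bond c/1=19/400: DF=(809089/800000 − 19/400·(0))/(1+19/400) = 1931/2000 ≈ 0.965500
step 2 [2y] swap r/1=529/19126: DF=(1 − 529/19126·(0.965500))/(1+529/19126) = 9471/10000 ≈ 0.947100
step 3 [3y] bond c/1=9/100: DF=(580491/500000 − 9/100·(0.965500+0.947100))/(1+9/100) = 567/625 ≈ 0.907200

1 1 1931/2000
2 2 9471/10000
3 3 567/625
DF(3y) is solved at step 3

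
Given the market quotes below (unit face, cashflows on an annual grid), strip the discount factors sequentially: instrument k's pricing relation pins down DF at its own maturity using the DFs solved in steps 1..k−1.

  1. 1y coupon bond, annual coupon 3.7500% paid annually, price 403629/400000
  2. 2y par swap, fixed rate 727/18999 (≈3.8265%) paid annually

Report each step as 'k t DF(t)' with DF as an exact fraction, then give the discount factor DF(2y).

1 1 4863/5000
2 2 9273/10000
DF(2y) = 9273/10000 ≈ 0.927300

step 1 [1y] bond c/1=3/80: DF=(403629/400000 − 3/80·(0))/(1+3/80) = 4863/5000 ≈ 0.972600
step 2 [2y] swap r/1=727/18999: DF=(1 − 727/18999·(0.972600))/(1+727/18999) = 9273/10000 ≈ 0.927300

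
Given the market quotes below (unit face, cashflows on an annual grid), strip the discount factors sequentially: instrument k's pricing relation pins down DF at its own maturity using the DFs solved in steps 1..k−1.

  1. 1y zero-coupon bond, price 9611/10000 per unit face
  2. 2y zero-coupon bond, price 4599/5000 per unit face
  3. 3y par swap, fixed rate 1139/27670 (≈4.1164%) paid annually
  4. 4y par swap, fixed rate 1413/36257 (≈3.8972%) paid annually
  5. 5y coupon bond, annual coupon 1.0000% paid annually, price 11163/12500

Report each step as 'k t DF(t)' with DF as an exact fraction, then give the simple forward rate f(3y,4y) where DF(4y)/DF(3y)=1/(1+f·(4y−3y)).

1 1 9611/10000
2 2 4599/5000
3 3 8861/10000
4 4 8587/10000
5 5 8483/10000
f(3y,4y) = ((8861/10000)/(8587/10000) − 1)/(1) = 274/8587 ≈ 3.1909%

step 1 [1y] zero: DF = P = 9611/10000 ≈ 0.961100
step 2 [2y] zero: DF = P = 4599/5000 ≈ 0.919800
step 3 [3y] swap r/1=1139/27670: DF=(1 − 1139/27670·(0.961100+0.919800))/(1+1139/27670) = 8861/10000 ≈ 0.886100
step 4 [4y] swap r/1=1413/36257: DF=(1 − 1413/36257·(0.961100+0.919800+0.886100))/(1+1413/36257) = 8587/10000 ≈ 0.858700
step 5 [5y] bond c/1=1/100: DF=(11163/12500 − 1/100·(0.961100+0.919800+0.886100+0.858700))/(1+1/100) = 8483/10000 ≈ 0.848300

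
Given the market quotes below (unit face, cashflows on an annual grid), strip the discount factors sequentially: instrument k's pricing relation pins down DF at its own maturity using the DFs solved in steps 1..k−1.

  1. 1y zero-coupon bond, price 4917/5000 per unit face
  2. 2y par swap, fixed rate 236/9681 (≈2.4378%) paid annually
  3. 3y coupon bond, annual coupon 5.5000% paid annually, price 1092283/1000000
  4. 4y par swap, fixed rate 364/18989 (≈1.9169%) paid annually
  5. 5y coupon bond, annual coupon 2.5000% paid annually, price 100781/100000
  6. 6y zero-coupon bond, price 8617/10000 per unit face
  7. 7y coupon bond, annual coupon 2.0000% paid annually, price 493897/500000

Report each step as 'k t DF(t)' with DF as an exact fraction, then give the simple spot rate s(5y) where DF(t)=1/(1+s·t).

step 1 [1y] zero: DF = P = 4917/5000 ≈ 0.983400
step 2 [2y] swap r/1=236/9681: DF=(1 − 236/9681·(0.983400))/(1+236/9681) = 1191/1250 ≈ 0.952800
step 3 [3y] bond c/1=11/200: DF=(1092283/1000000 − 11/200·(0.983400+0.952800))/(1+11/200) = 584/625 ≈ 0.934400
step 4 [4y] swap r/1=364/18989: DF=(1 − 364/18989·(0.983400+0.952800+0.934400))/(1+364/18989) = 1159/1250 ≈ 0.927200
step 5 [5y] bond c/1=1/40: DF=(100781/100000 − 1/40·(0.983400+0.952800+0.934400+0.927200))/(1+1/40) = 4453/5000 ≈ 0.890600
step 6 [6y] zero: DF = P = 8617/10000 ≈ 0.861700
step 7 [7y] bond c/1=1/50: DF=(493897/500000 − 1/50·(0.983400+0.952800+0.934400+0.927200+0.890600+0.861700))/(1+1/50) = 2149/2500 ≈ 0.859600

1 1 4917/5000
2 2 1191/1250
3 3 584/625
4 4 1159/1250
5 5 4453/5000
6 6 8617/10000
7 7 2149/2500
s(5y) = (1/(4453/5000) − 1)/(5) = 547/22265 ≈ 2.4568%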